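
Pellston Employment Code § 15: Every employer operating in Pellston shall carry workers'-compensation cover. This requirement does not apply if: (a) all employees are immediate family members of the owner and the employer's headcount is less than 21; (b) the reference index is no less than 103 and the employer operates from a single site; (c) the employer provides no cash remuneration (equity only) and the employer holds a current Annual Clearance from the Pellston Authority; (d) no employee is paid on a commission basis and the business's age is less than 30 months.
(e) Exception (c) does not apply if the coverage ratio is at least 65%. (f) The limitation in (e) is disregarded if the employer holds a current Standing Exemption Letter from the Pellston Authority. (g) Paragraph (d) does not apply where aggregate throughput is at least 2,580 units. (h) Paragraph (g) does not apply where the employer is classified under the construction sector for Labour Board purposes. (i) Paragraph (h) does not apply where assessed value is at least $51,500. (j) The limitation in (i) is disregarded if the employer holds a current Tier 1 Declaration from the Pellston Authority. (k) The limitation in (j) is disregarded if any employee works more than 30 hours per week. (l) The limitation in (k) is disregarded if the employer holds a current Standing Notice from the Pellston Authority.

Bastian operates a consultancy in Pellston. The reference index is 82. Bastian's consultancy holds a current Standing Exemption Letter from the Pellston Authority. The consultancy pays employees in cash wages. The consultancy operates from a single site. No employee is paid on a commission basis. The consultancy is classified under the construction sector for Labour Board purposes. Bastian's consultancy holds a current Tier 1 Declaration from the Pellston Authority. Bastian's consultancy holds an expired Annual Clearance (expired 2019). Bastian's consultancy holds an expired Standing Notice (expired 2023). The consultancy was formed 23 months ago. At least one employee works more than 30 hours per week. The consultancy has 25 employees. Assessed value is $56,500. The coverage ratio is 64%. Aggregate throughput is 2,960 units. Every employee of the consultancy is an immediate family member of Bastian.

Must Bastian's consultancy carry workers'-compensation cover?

Exception (a) does not apply: the employer's headcount is 25, not less than 21.
Exception (b) fails — the reference index is 82, short of 103.
Exception (c) does not apply: employees are paid cash wages.
Exception (d): no employee is paid on commission; the business's age is 23 months, less than the 30 months limit — every condition holds. But applying paragraphs (g)–(l): (g) applies — aggregate throughput is 2,960 units, meeting the 2,580 units threshold. (h) is triggered (the consultancy is classified under the construction sector), but is displaced by (i): (i) applies — assessed value is $56,500, meeting the $51,500 threshold. (j) would limit (i) — a current Tier 1 Declaration is held — but (k) sets (j) aside: (k) operates against (j): at least one employee exceeds 30 hours/week. (l), which would lift (k), is inapplicable — there is no Standing Notice in force. Exception (d) does not apply.
Every exception is unavailable, so the rule governs.

Yes — Bastian's consultancy must carry workers'-compensation cover.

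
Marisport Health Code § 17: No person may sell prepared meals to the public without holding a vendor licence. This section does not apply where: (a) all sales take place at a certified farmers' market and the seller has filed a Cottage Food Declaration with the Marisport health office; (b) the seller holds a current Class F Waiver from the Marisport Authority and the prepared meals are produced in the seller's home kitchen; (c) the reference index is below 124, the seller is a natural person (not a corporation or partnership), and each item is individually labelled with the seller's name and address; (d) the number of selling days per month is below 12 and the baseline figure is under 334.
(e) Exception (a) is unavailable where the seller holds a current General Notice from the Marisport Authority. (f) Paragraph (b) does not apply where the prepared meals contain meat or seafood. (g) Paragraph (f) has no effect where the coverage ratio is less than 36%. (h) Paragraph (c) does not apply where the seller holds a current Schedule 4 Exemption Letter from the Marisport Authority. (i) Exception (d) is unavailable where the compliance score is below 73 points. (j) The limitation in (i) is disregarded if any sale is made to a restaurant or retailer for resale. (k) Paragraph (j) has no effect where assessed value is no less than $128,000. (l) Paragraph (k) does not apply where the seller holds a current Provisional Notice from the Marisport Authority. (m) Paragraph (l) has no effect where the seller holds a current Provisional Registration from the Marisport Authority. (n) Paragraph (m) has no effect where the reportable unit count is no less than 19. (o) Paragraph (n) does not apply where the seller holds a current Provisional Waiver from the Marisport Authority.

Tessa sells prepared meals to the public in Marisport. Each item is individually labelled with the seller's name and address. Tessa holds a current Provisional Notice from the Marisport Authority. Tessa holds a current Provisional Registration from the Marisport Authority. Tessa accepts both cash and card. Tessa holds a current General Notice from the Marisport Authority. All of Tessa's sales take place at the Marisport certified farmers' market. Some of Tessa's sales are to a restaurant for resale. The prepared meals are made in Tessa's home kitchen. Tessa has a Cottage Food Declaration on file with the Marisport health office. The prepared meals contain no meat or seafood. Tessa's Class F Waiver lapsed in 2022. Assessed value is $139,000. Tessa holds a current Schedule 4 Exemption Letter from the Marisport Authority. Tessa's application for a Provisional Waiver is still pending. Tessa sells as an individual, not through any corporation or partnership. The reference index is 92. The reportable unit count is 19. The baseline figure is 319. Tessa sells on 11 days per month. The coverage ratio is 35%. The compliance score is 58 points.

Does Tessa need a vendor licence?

No — exception (d) applies; Tessa is not required to hold a vendor licence.

Exception (a)'s conditions are all satisfied: all sales are at a certified farmers' market; a Cottage Food Declaration is on file. However, paragraph (e) must be considered: (e) operates — a current General Notice is held. Exception (a) does not apply.
Exception (b) does not apply: there is no Class F Waiver in force.
Exception (c)'s conditions are all satisfied: the reference index is 92, below the 124 limit; the seller is a natural person; items are individually labelled. But: (h) operates against (c): a current Schedule 4 Exemption Letter is held. So (c) is unavailable.
Exception (d) is satisfied on its face — the number of selling days per month is 11, below the 12 limit; the baseline figure is 319, under the 334 limit. Under paragraphs (i)–(o): (i) operates (the compliance score is 58 points, below the 73 points limit), but is set aside by (j): (j) operates — some sales are to a restaurant for resale. (k) would limit (j) — assessed value is $139,000, meeting the $128,000 threshold — but (l) sets (k) aside: (l) is triggered — a current Provisional Notice is held. (m) would limit (l) — a current Provisional Registration is held — but (n) sets (m) aside: (n) operates against (m): the reportable unit count is 19, meeting the 19 threshold. (o) is not engaged (the Provisional Waiver is not current), so (n) stands. So (d) applies.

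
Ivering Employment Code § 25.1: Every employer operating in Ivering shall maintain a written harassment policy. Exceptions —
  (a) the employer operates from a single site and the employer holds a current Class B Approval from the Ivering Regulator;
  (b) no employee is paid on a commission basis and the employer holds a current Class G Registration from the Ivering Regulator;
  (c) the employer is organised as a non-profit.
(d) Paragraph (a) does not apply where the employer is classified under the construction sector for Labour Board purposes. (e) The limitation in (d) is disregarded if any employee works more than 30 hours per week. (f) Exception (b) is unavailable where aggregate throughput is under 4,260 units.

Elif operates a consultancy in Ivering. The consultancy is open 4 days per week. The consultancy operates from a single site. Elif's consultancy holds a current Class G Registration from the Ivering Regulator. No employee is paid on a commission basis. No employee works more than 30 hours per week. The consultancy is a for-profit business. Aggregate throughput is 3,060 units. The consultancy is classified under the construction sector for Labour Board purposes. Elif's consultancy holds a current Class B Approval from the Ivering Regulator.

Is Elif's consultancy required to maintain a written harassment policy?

Exception (a): the employer operates from a single site; a current Class B Approval is held — every condition holds. However, paragraphs (d)–(e) must be considered: (d) operates against (a): the consultancy is classified under the construction sector. (e) is not triggered (no employee exceeds 30 hours/week), so (d) stands. Exception (a) does not apply.
Exception (b) is satisfied on its face — no employee is paid on commission; a current Class G Registration is held. Turning to paragraph (f): (f) operates against (b): aggregate throughput is 3,060 units, under the 4,260 units limit. Exception (b) does not apply.
Exception (c) does not apply: the employer is for-profit.
No exception applies. The general rule governs.

Yes — Elif's consultancy must maintain a written harassment policy.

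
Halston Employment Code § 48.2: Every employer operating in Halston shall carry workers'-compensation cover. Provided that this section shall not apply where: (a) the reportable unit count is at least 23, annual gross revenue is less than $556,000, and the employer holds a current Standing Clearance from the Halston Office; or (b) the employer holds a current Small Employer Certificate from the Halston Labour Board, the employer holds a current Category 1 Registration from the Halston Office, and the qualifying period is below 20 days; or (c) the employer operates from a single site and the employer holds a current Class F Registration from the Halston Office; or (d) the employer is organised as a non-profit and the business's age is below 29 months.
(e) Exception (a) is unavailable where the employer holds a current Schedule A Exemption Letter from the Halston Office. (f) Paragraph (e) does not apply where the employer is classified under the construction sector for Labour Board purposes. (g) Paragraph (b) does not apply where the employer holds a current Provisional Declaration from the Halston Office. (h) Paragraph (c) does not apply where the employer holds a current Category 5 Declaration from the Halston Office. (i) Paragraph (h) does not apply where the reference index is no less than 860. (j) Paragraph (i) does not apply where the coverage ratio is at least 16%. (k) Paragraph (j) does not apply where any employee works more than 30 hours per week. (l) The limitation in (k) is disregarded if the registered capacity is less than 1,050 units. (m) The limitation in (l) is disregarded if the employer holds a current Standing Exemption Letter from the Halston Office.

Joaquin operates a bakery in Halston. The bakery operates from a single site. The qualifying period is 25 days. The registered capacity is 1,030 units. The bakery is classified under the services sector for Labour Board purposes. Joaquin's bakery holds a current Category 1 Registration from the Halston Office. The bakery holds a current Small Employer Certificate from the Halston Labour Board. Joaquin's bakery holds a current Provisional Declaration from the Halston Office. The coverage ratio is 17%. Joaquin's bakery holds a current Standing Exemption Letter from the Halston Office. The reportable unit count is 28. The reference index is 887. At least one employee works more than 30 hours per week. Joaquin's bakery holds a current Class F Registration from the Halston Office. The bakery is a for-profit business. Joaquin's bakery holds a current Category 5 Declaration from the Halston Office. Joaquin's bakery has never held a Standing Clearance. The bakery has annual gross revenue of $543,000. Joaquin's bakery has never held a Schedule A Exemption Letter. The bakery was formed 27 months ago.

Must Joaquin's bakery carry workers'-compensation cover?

Exception (a) does not apply: the Standing Clearance is not current.
Exception (b) does not apply: the qualifying period is 25 days, not below 20 days.
Exception (c): the employer operates from a single site; a current Class F Registration is held — every condition holds. Under paragraphs (h)–(m): (h) would limit (c) — a current Category 5 Declaration is held — but (i) sets (h) aside: (i) operates against (h): the reference index is 887, meeting the 860 threshold. (j) would limit (i) — the coverage ratio is 17%, meeting the 16% threshold — but (k) sets (j) aside: (k) operates against (j): at least one employee exceeds 30 hours/week. (l) would limit (k) — the registered capacity is 1,030 units, less than the 1,050 units limit — but (m) sets (l) aside: (m) operates against (l): a current Standing Exemption Letter is held. Exception (c) stands.
Exception (d) does not apply: the employer is for-profit.

No — exception (c) applies; Joaquin's bakery is not required to carry workers'-compensation cover.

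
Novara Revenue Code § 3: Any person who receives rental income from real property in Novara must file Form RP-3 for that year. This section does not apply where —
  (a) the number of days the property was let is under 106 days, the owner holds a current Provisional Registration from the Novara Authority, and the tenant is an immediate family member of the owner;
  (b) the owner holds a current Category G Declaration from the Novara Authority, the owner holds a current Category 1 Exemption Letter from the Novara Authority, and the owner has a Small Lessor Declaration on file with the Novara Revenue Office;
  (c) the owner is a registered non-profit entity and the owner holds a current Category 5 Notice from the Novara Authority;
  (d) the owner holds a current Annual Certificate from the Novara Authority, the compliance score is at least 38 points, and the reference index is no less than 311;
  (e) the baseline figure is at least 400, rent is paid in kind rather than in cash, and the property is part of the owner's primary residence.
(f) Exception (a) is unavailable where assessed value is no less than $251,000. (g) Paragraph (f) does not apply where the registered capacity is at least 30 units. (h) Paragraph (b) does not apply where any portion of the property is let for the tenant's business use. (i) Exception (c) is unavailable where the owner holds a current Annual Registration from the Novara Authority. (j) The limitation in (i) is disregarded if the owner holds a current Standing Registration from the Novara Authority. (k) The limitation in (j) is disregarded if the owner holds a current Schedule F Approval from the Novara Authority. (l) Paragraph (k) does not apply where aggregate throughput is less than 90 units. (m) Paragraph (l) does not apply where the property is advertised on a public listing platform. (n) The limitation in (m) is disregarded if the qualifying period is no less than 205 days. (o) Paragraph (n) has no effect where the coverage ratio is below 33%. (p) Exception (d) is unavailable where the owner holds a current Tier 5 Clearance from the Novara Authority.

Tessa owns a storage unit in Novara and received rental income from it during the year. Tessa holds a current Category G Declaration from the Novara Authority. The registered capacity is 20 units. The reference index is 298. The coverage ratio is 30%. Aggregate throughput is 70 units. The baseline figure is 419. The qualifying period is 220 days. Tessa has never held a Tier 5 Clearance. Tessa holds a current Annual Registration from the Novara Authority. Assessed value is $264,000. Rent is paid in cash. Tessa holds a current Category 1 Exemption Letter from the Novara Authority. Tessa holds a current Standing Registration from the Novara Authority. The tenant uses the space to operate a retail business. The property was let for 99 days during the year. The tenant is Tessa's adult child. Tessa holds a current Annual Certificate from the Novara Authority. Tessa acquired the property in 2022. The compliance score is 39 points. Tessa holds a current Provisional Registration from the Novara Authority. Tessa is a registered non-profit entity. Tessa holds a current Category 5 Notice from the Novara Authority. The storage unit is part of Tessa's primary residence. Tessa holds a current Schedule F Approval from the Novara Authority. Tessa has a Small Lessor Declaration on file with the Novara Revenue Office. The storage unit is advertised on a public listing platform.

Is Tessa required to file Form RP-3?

Exception (a)'s conditions are all satisfied: the number of days the property was let is 99 days, under the 106 days limit; a current Provisional Registration is held; the tenant is an immediate family member. However, paragraphs (f)–(g) must be considered: (f) is triggered — assessed value is $264,000, meeting the $251,000 threshold. (g) is not engaged (the registered capacity is 20 units, short of 30 units), so (f) stands. So (a) is unavailable.
Exception (b): a current Category G Declaration is held; a current Category 1 Exemption Letter is held; a Small Lessor Declaration is on file — every condition holds. But applying paragraph (h): (h) operates against (b): the space is let for business use. So (b) is unavailable.
Exception (c): Tessa is a registered non-profit; a current Category 5 Notice is held — every condition holds. But applying paragraphs (i)–(o): (i) is engaged — a current Annual Registration is held. (j) applies (a current Standing Registration is held), but is set aside by (k): (k) operates against (j): a current Schedule F Approval is held. (l) would limit (k) — aggregate throughput is 70 units, less than the 90 units limit — but (m) sets (l) aside: (m) operates — the property is publicly advertised. (n) operates (the qualifying period is 220 days, meeting the 205 days threshold), but is set aside by (o): (o) operates — the coverage ratio is 30%, below the 33% limit. (c) is therefore removed.
Exception (d) requires that the reference index is no less than 311; but the reference index is 298, short of 311, so (d) is unavailable.
Exception (e) fails — rent is paid in cash.
No exception displaces § 3.

Yes — Tessa must file Form RP-3.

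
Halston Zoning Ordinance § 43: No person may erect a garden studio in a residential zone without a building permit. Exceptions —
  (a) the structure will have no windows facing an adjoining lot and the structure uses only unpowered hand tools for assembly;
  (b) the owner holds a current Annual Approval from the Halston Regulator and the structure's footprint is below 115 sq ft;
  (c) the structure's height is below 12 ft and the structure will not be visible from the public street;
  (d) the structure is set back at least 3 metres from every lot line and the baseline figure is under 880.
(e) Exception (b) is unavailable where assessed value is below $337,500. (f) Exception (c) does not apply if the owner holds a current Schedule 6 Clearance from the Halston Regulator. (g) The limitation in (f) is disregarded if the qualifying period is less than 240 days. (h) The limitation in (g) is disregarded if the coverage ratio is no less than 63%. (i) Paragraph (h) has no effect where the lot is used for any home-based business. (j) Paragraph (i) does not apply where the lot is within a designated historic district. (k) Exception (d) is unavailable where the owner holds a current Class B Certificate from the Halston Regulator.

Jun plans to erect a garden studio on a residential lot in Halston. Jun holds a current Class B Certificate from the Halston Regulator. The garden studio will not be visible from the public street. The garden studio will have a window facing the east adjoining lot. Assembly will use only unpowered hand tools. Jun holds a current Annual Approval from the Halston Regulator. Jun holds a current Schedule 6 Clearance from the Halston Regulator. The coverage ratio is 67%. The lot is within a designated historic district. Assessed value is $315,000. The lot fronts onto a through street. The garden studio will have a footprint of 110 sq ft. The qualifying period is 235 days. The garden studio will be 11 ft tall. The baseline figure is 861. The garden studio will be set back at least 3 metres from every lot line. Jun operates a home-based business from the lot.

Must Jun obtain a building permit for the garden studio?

Exception (a) requires that the structure will have no windows facing an adjoining lot; but a window faces an adjoining lot, so (a) is unavailable.
All of (b)'s requirements are met (a current Annual Approval is held; the structure's footprint is 110 sq ft, below the 115 sq ft limit). But applying paragraph (e): (e) is engaged — assessed value is $315,000, below the $337,500 limit. Exception (b) does not apply.
Exception (c)'s conditions are all satisfied: the structure's height is 11 ft, below the 12 ft limit; the structure will not be visible from the street. Turning to paragraphs (f)–(j): (f) operates — a current Schedule 6 Clearance is held. (g) is triggered (the qualifying period is 235 days, less than the 240 days limit), but yields to (h): (h) operates against (g): the coverage ratio is 67%, meeting the 63% threshold. (i) would limit (h) — a home-based business operates on the lot — but (j) sets (i) aside: (j) is engaged — the lot is in a historic district. Exception (c) does not apply.
Exception (d): the setback is at least 3 m on every side; the baseline figure is 861, under the 880 limit — every condition holds. However, paragraph (k) must be considered: (k) operates against (d): a current Class B Certificate is held. (d) is therefore removed.
None of the exceptions is available; § 43 applies in full.

Yes — Jun must obtain a building permit.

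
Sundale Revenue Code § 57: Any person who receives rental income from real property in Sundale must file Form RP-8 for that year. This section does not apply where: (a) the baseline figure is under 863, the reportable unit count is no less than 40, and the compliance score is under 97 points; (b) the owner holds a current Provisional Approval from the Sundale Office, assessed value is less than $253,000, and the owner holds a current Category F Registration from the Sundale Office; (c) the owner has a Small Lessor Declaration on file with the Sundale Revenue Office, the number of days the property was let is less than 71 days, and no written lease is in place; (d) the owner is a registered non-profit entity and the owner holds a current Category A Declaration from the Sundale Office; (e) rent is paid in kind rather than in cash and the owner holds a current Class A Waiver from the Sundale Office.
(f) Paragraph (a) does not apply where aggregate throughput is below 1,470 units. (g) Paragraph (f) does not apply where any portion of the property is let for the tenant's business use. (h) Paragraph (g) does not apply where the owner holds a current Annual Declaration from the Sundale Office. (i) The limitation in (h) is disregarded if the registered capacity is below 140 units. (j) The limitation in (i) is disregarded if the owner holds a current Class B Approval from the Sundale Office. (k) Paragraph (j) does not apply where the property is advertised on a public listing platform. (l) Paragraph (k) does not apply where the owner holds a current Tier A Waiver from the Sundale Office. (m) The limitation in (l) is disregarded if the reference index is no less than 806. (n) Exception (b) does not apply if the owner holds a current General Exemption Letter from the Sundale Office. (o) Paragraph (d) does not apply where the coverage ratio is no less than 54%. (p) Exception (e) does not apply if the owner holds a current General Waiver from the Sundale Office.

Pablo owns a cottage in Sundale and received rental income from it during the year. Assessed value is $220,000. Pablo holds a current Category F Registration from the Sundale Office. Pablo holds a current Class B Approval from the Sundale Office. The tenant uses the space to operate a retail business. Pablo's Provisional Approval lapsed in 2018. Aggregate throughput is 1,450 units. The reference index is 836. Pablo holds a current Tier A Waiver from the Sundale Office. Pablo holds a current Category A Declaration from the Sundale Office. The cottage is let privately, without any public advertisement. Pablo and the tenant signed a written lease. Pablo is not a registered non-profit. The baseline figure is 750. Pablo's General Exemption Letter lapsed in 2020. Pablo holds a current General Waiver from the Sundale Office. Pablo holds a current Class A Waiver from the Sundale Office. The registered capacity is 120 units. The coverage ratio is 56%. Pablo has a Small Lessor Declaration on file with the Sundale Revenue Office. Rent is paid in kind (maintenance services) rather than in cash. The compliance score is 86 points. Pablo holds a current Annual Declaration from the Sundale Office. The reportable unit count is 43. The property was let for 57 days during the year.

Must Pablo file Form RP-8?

Yes — Pablo must file Form RP-8.

Exception (a)'s conditions are all satisfied: the baseline figure is 750, under the 863 limit; the reportable unit count is 43, meeting the 40 threshold; the compliance score is 86 points, under the 97 points limit. Turning to paragraphs (f)–(m): (f) operates against (a): aggregate throughput is 1,450 units, below the 1,470 units limit. (g) is engaged (the space is let for business use), but yields to (h): (h) is engaged — a current Annual Declaration is held. (i) would limit (h) — the registered capacity is 120 units, below the 140 units limit — but (j) sets (i) aside: (j) is engaged — a current Class B Approval is held. (k), which would lift (j), does not operate here — the property is let privately without advertisement. So (a) is unavailable.
Exception (b) does not apply: no current Provisional Approval is held.
Exception (c) requires that no written lease is in place; but a written lease is in place, so (c) is unavailable.
Exception (d) fails — Pablo is not a registered non-profit.
Exception (e) is satisfied on its face — rent is paid in kind; a current Class A Waiver is held. But: (p) operates against (e): a current General Waiver is held. So (e) is unavailable.
No exception is made out. Pablo falls within the general rule.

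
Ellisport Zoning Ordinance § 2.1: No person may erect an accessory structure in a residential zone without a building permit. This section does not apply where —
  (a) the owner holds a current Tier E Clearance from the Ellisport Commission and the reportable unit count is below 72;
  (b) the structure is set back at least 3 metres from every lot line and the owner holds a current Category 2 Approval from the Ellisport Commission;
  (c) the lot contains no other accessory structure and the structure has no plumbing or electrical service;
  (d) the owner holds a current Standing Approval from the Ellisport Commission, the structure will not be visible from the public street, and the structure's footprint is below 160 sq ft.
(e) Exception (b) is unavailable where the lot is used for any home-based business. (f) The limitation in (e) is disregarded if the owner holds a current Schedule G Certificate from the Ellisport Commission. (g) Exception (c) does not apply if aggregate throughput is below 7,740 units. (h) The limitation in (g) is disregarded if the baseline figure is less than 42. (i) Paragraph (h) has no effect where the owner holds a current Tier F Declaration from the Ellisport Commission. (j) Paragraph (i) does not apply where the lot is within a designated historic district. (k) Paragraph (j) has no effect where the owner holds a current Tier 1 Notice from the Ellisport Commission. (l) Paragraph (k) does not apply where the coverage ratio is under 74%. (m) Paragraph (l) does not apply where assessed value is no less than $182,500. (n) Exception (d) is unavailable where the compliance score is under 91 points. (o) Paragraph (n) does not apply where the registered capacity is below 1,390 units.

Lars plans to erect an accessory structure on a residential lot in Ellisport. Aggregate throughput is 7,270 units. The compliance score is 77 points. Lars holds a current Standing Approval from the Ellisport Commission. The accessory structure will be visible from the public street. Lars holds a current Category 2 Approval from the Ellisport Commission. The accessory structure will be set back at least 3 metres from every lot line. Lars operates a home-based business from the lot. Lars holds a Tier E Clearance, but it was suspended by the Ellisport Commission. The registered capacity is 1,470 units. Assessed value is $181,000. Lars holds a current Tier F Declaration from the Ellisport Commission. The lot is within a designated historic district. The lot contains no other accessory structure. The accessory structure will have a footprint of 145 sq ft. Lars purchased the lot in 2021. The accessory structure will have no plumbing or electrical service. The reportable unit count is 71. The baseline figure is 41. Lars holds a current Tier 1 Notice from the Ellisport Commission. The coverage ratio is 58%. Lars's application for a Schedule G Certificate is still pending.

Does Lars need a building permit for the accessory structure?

Exception (a) requires that the owner holds a current Tier E Clearance from the Ellisport Commission; but there is no Tier E Clearance in force, so (a) is unavailable.
All of (b)'s requirements are met (the setback is at least 3 m on every side; a current Category 2 Approval is held). But: (e) operates — a home-based business operates on the lot. (f) is not triggered (there is no Schedule G Certificate in force), so (e) stands. Exception (b) does not apply.
Exception (c) is satisfied on its face — the lot has no other accessory structure; there is no plumbing or electrical service. Applying paragraphs (g)–(m): (g) would limit (c) — aggregate throughput is 7,270 units, below the 7,740 units limit — but (h) sets (g) aside: (h) is triggered — the baseline figure is 41, less than the 42 limit. (i) applies (a current Tier F Declaration is held), but yields to (j): (j) operates against (i): the lot is in a historic district. (k) would limit (j) — a current Tier 1 Notice is held — but (l) sets (k) aside: (l) is triggered — the coverage ratio is 58%, under the 74% limit. (m) does not operate here (assessed value is $181,000, short of $182,500), so (l) stands. Exception (c) stands.
Exception (d) does not apply: the structure will be visible from the street.

No — exception (c) applies; Lars does not need a building permit.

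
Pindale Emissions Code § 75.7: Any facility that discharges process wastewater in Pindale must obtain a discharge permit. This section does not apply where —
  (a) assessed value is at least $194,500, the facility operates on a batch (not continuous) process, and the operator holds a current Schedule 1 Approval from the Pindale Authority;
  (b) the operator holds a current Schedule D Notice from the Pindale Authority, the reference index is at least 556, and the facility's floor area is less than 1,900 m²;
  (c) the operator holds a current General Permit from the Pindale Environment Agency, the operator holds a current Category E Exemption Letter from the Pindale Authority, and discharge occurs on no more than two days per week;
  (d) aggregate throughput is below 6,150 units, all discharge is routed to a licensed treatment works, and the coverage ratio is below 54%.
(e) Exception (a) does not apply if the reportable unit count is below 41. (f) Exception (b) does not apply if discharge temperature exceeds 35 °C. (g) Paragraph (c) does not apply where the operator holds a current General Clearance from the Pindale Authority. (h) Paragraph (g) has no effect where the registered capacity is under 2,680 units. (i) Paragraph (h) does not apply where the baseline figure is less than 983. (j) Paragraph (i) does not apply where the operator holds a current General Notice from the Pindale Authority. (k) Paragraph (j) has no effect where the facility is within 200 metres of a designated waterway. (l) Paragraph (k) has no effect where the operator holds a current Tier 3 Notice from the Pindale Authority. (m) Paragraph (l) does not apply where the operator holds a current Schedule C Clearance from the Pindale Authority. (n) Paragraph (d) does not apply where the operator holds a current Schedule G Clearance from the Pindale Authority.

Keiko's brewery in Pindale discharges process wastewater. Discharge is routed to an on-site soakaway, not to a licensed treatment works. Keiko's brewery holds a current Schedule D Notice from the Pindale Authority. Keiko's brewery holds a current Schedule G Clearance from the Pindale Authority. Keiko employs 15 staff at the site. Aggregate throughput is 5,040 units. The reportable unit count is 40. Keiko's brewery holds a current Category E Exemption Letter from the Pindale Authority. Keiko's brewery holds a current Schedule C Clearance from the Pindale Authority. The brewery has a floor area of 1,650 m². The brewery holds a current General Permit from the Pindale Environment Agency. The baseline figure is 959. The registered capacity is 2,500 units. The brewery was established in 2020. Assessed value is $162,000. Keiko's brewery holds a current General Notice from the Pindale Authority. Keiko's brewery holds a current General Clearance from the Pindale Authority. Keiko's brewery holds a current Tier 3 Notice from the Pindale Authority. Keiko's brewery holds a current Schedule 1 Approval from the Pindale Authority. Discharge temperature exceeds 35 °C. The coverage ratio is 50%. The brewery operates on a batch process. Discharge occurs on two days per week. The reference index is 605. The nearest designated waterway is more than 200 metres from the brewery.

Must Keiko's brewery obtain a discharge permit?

No — exception (c) applies; Keiko's brewery is not required to obtain a discharge permit.

Exception (a) requires that assessed value is at least $194,500; but assessed value is $162,000, short of $194,500, so (a) is unavailable.
All of (b)'s requirements are met (a current Schedule D Notice is held; the reference index is 605, meeting the 556 threshold; the facility's floor area is 1,650 m², less than the 1,900 m² limit). But: (f) operates against (b): discharge temperature exceeds 35 °C. (b) is therefore removed.
Exception (c)'s conditions are all satisfied: a current General Permit is held; a current Category E Exemption Letter is held; discharge occurs on no more than two days per week. Considering the limiting provisions: (g) would limit (c) — a current General Clearance is held — but (h) sets (g) aside: (h) is engaged — the registered capacity is 2,500 units, under the 2,680 units limit. (i) would limit (h) — the baseline figure is 959, less than the 983 limit — but (j) sets (i) aside: (j) operates — a current General Notice is held. (k), which would lift (j), is inapplicable — the brewery is more than 200 m from any designated waterway. (c) remains available.
Exception (d) requires that all discharge is routed to a licensed treatment works; but discharge is not routed to a licensed treatment works, so (d) is unavailable.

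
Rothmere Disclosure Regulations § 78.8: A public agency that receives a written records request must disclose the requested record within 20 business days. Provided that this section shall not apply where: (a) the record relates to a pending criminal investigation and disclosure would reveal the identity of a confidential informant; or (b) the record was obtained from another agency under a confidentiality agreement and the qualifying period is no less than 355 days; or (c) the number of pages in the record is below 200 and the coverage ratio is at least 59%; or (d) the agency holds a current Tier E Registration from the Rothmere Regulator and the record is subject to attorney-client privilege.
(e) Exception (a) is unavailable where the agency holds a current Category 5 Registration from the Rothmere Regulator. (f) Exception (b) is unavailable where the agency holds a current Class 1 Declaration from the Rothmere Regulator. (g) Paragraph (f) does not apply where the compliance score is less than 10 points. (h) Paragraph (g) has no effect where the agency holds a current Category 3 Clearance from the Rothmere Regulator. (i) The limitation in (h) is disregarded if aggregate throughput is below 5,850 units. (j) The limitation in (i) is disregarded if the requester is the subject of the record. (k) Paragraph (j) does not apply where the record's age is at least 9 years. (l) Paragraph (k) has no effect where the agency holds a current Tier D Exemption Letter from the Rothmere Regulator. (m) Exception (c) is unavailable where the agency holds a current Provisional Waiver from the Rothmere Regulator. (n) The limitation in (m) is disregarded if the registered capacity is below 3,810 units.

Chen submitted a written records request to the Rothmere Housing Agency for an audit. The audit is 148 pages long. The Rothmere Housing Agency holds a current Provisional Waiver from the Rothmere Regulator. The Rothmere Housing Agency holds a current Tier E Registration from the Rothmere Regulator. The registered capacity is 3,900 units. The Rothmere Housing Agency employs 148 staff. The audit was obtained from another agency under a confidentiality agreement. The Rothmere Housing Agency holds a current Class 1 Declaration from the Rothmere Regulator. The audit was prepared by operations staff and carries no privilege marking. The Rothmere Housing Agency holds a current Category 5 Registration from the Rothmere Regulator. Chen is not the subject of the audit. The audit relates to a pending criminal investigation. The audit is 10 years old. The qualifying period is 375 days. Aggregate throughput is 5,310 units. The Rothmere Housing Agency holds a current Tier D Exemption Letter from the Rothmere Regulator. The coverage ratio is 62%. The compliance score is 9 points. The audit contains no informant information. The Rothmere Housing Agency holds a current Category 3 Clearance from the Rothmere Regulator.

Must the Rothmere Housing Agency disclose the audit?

Exception (a) does not apply: the audit contains no informant information.
Exception (b)'s conditions are all satisfied: the audit was obtained under a confidentiality agreement; the qualifying period is 375 days, meeting the 355 days threshold. Applying paragraphs (f)–(l): (f) applies (a current Class 1 Declaration is held), but is itself disapplied by (g): (g) operates against (f): the compliance score is 9 points, less than the 10 points limit. (h) would limit (g) — a current Category 3 Clearance is held — but (i) sets (h) aside: (i) operates against (h): aggregate throughput is 5,310 units, below the 5,850 units limit. (j) is not engaged (Chen is not the subject of the audit), so (i) stands. (b) remains available.
All of (c)'s requirements are met (the number of pages in the record is 148, below the 200 limit; the coverage ratio is 62%, meeting the 59% threshold). Turning to paragraphs (m)–(n): (m) operates against (c): a current Provisional Waiver is held. (n) is not triggered (the registered capacity is 3,900 units, not below 3,810 units), so (m) stands. (c) is therefore removed.
Exception (d) fails — the audit carries no privilege marking.

No — exception (b) applies; the Rothmere Housing Agency is not required to disclose the audit.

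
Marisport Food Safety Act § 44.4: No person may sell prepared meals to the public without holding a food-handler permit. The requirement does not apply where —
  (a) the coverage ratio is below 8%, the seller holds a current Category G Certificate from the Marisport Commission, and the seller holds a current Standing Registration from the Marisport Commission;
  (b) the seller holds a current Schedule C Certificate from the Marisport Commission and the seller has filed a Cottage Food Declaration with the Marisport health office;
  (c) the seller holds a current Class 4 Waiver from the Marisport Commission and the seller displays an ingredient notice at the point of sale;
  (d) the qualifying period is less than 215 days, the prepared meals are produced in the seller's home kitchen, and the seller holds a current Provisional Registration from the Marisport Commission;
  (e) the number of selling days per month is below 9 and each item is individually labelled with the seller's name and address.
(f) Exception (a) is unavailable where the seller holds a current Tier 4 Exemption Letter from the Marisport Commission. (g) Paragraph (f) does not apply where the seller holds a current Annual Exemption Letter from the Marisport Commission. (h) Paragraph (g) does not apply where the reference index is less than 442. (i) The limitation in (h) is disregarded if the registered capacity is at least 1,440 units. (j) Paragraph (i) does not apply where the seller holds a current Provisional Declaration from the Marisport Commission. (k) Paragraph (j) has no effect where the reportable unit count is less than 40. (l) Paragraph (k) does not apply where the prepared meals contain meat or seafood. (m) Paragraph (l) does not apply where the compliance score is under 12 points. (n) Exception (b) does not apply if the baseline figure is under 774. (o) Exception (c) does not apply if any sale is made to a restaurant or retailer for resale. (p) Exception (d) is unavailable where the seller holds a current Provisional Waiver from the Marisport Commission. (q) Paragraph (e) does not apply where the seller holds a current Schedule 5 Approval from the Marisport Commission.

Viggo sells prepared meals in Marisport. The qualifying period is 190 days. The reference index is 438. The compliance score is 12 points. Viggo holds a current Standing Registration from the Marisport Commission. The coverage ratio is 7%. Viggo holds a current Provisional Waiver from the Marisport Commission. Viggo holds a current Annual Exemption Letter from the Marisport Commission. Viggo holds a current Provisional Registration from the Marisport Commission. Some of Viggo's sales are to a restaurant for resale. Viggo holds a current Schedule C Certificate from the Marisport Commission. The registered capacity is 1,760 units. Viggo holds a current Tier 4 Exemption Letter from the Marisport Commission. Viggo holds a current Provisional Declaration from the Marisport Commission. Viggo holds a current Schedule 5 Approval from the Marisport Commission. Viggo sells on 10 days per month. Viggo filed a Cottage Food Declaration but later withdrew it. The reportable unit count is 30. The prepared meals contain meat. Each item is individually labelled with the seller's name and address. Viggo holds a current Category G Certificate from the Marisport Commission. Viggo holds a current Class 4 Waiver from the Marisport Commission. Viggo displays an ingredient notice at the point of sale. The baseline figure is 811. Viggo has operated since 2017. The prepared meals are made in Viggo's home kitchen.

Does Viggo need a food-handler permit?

Yes — Viggo must hold a food-handler permit.

Exception (a)'s conditions are all satisfied: the coverage ratio is 7%, below the 8% limit; a current Category G Certificate is held; a current Standing Registration is held. However, paragraphs (f)–(m) must be considered: (f) operates — a current Tier 4 Exemption Letter is held. (g) would limit (f) — a current Annual Exemption Letter is held — but (h) sets (g) aside: (h) applies — the reference index is 438, less than the 442 limit. (i) is triggered (the registered capacity is 1,760 units, meeting the 1,440 units threshold), but is set aside by (j): (j) is engaged — a current Provisional Declaration is held. (k) would limit (j) — the reportable unit count is 30, less than the 40 limit — but (l) sets (k) aside: (l) operates against (k): the prepared meals contain meat. (m), which would lift (l), is inapplicable — the compliance score is 12 points, not under 12 points. (a) is therefore removed.
Exception (b) does not apply: the Cottage Food Declaration was withdrawn.
Exception (c)'s conditions are all satisfied: a current Class 4 Waiver is held; an ingredient notice is displayed. But: (o) operates against (c): some sales are to a restaurant for resale. (c) is therefore removed.
Exception (d) is satisfied on its face — the qualifying period is 190 days, less than the 215 days limit; the prepared meals are home-kitchen produced; a current Provisional Registration is held. Turning to paragraph (p): (p) operates against (d): a current Provisional Waiver is held. So (d) is unavailable.
Exception (e) does not apply: the number of selling days per month is 10, not below 9.
Every exception is unavailable, so the rule governs.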